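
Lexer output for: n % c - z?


Scan left to right, longest-match per lexeme
Tokens: ID(n), OP(%), ID(c), OP(-), ID(z)


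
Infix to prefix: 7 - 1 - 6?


left-to-right (same/higher precedence on left): tree is (- (- 7 1) 6)
Prefix: - - 7 1 6


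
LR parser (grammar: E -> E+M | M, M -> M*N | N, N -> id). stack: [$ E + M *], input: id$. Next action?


no handle; shift 'id'
Action: shift


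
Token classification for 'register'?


Pattern: reserved word
Type: KEYWORD


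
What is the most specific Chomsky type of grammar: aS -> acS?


LHS has context (more than one symbol) and |LHS| ≤ |RHS|
Classification: Type 1 (Context-Sensitive)


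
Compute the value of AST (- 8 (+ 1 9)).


Evaluate inner: (+ 1 9) = 10
Evaluate root: (- 8 10) = -2
Result: -2


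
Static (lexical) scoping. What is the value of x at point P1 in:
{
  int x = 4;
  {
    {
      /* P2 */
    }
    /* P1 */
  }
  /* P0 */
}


P1's block does not declare x; resolves to the enclosing declaration at depth 0
x = 4


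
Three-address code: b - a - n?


Break into single-operator statements:
t1 = b - a
t2 = t1 - n


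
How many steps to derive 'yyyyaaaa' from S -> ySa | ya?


Derivation: S => ySa => yySaa => yyySaaa => yyyyaaaa
Steps: 4


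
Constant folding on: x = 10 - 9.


10 - 9 = 1 at compile time
Optimized: x = 1


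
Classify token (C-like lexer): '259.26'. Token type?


Pattern: digits with a decimal point
Type: FLOAT_LITERAL


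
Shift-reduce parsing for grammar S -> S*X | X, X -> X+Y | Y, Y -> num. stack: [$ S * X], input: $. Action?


handle 'S*X' on top; lookahead ∈ FOLLOW(S) = {*, $}
Action: reduce (S -> S*X)


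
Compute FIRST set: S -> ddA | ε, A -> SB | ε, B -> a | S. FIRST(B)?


Per alternative of B: FIRST(a) = {a}; FIRST(S) = {d, ε}
FIRST(B) = {a, d, ε}


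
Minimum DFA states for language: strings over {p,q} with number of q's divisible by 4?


Track (count of q) mod 4: states 0..3, accept at 0
Minimal DFA: 4 states


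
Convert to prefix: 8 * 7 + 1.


left-to-right (same/higher precedence on left): tree is (+ (* 8 7) 1)
Prefix: + * 8 7 1


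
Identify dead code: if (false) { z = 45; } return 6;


condition is constant false, so the whole block is unreachable
Dead: 'if (false) { z = 45; }'


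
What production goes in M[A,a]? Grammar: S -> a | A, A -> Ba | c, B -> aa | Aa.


For [A, a]: 'a' ∈ FIRST(Ba)
Entry: A -> Ba


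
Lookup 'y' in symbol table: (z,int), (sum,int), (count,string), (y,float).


Lookup 'y' → type float


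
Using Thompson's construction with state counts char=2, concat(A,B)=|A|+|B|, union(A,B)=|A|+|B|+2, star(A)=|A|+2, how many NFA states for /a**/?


Syntax tree has 1 char leaf(s), 0 union(s), 2 star(s)
chars contribute 1×2 = 2; each union adds +2; each star adds +2
Total: 2 + 0 + 4 = 6 states


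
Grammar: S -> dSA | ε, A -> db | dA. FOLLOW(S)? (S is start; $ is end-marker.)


$ ∈ FOLLOW(S). For each A -> αBβ: add FIRST(β)\{ε} to FOLLOW(B); if β nullable, add FOLLOW(A).
FOLLOW(S) = {$, d}


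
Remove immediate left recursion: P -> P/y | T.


Left-recursive alternatives: P/y; non-recursive: T
Introduce P': P -> TP', P' -> /yP' | ε


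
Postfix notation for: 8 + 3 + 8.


Left to right (same or higher precedence on left)
Postfix: 8 3 + 8 +


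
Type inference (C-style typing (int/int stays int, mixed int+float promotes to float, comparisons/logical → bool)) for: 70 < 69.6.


Operand types: int < float
Rule: comparison yields bool
Result type: bool


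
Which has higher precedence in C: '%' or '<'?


'%' is multiplicative (level 10); '<' is relational (level 7)
Higher level binds tighter
'%' has higher precedence than '<'


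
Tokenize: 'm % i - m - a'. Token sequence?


Scan left to right, longest-match per lexeme
Tokens: ID(m), OP(%), ID(i), OP(-), ID(m), OP(-), ID(a)


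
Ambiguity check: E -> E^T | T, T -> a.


precedence layered via separate nonterminal T: deterministic
Unambiguous


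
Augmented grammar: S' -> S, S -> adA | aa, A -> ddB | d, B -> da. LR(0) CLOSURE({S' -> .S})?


Start: S' -> .S
For each item with dot before a nonterminal B, add B -> .γ for every B-production
Closure: [S' -> .S, S -> .adA, S -> .aa]


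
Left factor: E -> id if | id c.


Common prefix: 'id'
Factored: E -> id E', E' -> if | c


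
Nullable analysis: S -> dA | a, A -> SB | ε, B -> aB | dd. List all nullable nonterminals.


A nonterminal is nullable iff some alternative derives ε (directly, or every symbol in it is nullable)
Nullable: {A}


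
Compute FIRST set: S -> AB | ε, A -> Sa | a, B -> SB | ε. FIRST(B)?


Per alternative of B: FIRST(SB) = {a, ε}; FIRST(ε) = {ε}
FIRST(B) = {a, ε}


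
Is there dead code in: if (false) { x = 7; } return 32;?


condition is constant false, so the whole block is unreachable
Dead: 'if (false) { x = 7; }'


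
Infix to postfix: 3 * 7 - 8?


Left to right (same or higher precedence on left)
Postfix: 3 7 * 8 -


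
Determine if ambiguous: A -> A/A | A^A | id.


'id/id^id' has two parse trees (no precedence encoded between / and ^)
Ambiguous


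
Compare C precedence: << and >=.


'<<' is shift (level 8); '>=' is relational (level 7)
Higher level binds tighter
'<<' has higher precedence than '>='


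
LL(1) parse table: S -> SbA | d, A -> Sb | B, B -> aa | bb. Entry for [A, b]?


For [A, b]: 'b' ∈ FIRST(B)
Entry: A -> B


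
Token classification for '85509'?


Pattern: digits only
Type: INTEGER_LITERAL


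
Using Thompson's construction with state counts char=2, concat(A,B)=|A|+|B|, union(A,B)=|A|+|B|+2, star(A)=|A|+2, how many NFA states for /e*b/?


Syntax tree has 2 char leaf(s), 0 union(s), 1 star(s)
chars contribute 2×2 = 4; each union adds +2; each star adds +2
Total: 4 + 0 + 2 = 6 states


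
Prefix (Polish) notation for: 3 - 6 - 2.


left-to-right (same/higher precedence on left): tree is (- (- 3 6) 2)
Prefix: - - 3 6 2


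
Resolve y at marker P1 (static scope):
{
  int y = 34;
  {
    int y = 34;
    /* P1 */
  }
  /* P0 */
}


y declared in the same block as P1
y = 34


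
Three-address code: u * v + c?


Break into single-operator statements:
t1 = u * v
t2 = t1 + c


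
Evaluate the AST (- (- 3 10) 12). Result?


Evaluate inner: (- 3 10) = -7
Evaluate root: (- -7 12) = -19
Result: -19


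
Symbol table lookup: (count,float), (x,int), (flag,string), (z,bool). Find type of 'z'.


Lookup 'z' → type bool


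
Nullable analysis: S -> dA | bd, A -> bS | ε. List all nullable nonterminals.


A nonterminal is nullable iff some alternative derives ε (directly, or every symbol in it is nullable)
Nullable: {A}


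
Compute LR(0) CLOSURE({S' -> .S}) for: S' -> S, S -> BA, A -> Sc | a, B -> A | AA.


Start: S' -> .S
For each item with dot before a nonterminal B, add B -> .γ for every B-production
Closure: [S' -> .S, S -> .BA, B -> .A, B -> .AA, A -> .Sc, A -> .a]


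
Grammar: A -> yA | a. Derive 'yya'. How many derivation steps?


Derivation: A => yA => yyA => yya
Steps: 3


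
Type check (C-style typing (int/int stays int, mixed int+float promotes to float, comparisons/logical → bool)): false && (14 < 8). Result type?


Operand types: bool && bool
Rule: logical operators take bool operands and yield bool
Result type: bool


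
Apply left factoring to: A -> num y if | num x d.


Common prefix: 'num'
Factored: A -> num A', A' -> y if | x d


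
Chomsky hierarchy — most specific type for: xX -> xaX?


LHS has context (more than one symbol) and |LHS| ≤ |RHS|
Classification: Type 1 (Context-Sensitive)


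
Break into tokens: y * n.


Scan left to right, longest-match per lexeme
Tokens: ID(y), OP(*), ID(n)


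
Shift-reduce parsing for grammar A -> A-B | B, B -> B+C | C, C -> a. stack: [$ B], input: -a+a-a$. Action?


lookahead ∉ {+} so B won't extend; reduce A -> B
Action: reduce (A -> B)


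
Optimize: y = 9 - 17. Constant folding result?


9 - 17 = -8 at compile time
Optimized: y = -8


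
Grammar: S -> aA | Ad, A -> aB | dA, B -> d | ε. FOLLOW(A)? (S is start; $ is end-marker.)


$ ∈ FOLLOW(S). For each A -> αBβ: add FIRST(β)\{ε} to FOLLOW(B); if β nullable, add FOLLOW(A).
FOLLOW(A) = {$, d}


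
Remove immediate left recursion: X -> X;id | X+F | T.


Left-recursive alternatives: X;id, X+F; non-recursive: T
Introduce X': X -> TX', X' -> ;idX' | +FX' | ε


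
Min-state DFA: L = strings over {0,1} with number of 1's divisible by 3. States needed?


Track (count of 1) mod 3: states 0..2, accept at 0
Minimal DFA: 3 states


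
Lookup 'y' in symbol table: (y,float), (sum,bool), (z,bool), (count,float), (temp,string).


Lookup 'y' → type float


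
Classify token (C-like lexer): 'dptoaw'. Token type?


Pattern: letter/underscore followed by alphanumerics, not a keyword
Type: IDENTIFIER


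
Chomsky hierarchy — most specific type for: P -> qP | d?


Right-linear: every RHS is a terminal or a terminal followed by one nonterminal
Classification: Type 3 (Regular)


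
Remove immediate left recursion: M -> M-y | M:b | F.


Left-recursive alternatives: M-y, M:b; non-recursive: F
Introduce M': M -> FM', M' -> -yM' | :bM' | ε


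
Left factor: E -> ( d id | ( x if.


Common prefix: '('
Factored: E -> ( E', E' -> d id | x if


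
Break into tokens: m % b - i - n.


Scan left to right, longest-match per lexeme
Tokens: ID(m), OP(%), ID(b), OP(-), ID(i), OP(-), ID(n)


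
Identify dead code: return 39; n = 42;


statement follows a return and is unreachable
Dead: 'n = 42'


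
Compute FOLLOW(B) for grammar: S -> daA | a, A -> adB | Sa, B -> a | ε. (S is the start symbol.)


$ ∈ FOLLOW(S). For each A -> αBβ: add FIRST(β)\{ε} to FOLLOW(B); if β nullable, add FOLLOW(A).
FOLLOW(B) = {$, a}


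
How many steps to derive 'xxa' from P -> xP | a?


Derivation: P => xP => xxP => xxa
Steps: 3


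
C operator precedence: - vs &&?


'-' is additive (level 9); '&&' is logical AND (level 2)
Higher level binds tighter
'-' has higher precedence than '&&'


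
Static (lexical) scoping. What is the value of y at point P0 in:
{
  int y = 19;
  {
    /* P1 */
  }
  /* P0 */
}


y declared in the same block as P0
y = 19


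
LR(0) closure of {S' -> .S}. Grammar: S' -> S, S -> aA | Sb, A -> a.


Start: S' -> .S
For each item with dot before a nonterminal B, add B -> .γ for every B-production
Closure: [S' -> .S, S -> .aA, S -> .Sb]


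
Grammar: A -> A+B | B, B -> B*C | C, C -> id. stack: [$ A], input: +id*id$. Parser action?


shift '+' to continue A -> A+B
Action: shift


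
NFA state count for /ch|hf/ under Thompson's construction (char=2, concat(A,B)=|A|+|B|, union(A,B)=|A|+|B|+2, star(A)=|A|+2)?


Syntax tree has 4 char leaf(s), 1 union(s), 0 star(s)
chars contribute 4×2 = 8; each union adds +2; each star adds +2
Total: 8 + 2 + 0 = 10 states


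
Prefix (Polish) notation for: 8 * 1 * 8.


left-to-right (same/higher precedence on left): tree is (* (* 8 1) 8)
Prefix: * * 8 1 8


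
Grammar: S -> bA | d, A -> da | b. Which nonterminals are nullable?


A nonterminal is nullable iff some alternative derives ε (directly, or every symbol in it is nullable)
Nullable: {}


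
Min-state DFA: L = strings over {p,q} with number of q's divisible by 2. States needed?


Track (count of q) mod 2: states 0..1, accept at 0
Minimal DFA: 2 states


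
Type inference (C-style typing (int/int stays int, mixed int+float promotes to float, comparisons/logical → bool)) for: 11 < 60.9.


Operand types: int < float
Rule: comparison yields bool
Result type: bool


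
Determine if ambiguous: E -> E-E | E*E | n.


'n-n*n' has two parse trees (no precedence encoded between - and *)
Ambiguous


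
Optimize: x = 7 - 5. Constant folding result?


7 - 5 = 2 at compile time
Optimized: x = 2


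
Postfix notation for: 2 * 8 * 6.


Left to right (same or higher precedence on left)
Postfix: 2 8 * 6 *


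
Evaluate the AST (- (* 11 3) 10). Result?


Evaluate inner: (* 11 3) = 33
Evaluate root: (- 33 10) = 23
Result: 23


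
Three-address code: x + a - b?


Break into single-operator statements:
t1 = x + a
t2 = t1 - b


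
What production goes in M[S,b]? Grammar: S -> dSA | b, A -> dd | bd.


For [S, b]: 'b' ∈ FIRST(b)
Entry: S -> b


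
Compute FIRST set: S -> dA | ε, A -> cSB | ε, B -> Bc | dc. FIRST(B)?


Per alternative of B: FIRST(Bc) = {d}; FIRST(dc) = {d}
FIRST(B) = {d}


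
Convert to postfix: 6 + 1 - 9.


Left to right (same or higher precedence on left)
Postfix: 6 1 + 9 -


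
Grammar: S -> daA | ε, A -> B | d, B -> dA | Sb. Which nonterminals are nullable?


A nonterminal is nullable iff some alternative derives ε (directly, or every symbol in it is nullable)
Nullable: {S}


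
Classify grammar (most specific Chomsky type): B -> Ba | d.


Left-linear: every RHS is a terminal or one nonterminal followed by a terminal
Classification: Type 3 (Regular)


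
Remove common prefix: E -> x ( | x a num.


Common prefix: 'x'
Factored: E -> x E', E' -> ( | a num


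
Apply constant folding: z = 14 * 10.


14 * 10 = 140 at compile time
Optimized: z = 140


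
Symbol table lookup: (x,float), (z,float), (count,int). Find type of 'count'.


Lookup 'count' → type int


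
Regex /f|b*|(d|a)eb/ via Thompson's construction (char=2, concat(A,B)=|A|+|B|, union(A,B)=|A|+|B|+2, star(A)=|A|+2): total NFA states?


Syntax tree has 6 char leaf(s), 3 union(s), 1 star(s)
chars contribute 6×2 = 12; each union adds +2; each star adds +2
Total: 12 + 6 + 2 = 20 states


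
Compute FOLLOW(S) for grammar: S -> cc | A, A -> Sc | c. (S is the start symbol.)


$ ∈ FOLLOW(S). For each A -> αBβ: add FIRST(β)\{ε} to FOLLOW(B); if β nullable, add FOLLOW(A).
FOLLOW(S) = {$, c}


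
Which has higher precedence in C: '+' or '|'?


'+' is additive (level 9); '|' is bitwise OR (level 3)
Higher level binds tighter
'+' has higher precedence than '|'


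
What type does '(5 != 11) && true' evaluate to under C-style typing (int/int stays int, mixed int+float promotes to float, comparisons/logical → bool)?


Operand types: bool && bool
Rule: logical operators take bool operands and yield bool
Result type: bool


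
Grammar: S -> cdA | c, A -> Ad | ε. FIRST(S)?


Per alternative of S: FIRST(cdA) = {c}; FIRST(c) = {c}
FIRST(S) = {c}


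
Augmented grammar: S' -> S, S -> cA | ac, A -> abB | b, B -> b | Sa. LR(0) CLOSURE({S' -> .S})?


Start: S' -> .S
For each item with dot before a nonterminal B, add B -> .γ for every B-production
Closure: [S' -> .S, S -> .cA, S -> .ac]


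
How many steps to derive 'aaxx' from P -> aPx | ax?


Derivation: P => aPx => aaxx
Steps: 2


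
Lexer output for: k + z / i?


Scan left to right, longest-match per lexeme
Tokens: ID(k), OP(+), ID(z), OP(/), ID(i)


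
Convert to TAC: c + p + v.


Break into single-operator statements:
t1 = c + p
t2 = t1 + v


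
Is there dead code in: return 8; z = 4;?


statement follows a return and is unreachable
Dead: 'z = 4'


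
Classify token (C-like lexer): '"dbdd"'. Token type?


Pattern: double-quoted sequence
Type: STRING_LITERAL


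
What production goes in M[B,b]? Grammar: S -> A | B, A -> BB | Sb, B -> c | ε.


For [B, b]: ε is nullable and 'b' ∈ FOLLOW(B)
Entry: B -> ε


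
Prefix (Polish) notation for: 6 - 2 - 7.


left-to-right (same/higher precedence on left): tree is (- (- 6 2) 7)
Prefix: - - 6 2 7


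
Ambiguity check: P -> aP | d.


right-linear, alternatives start with distinct terminals 'a' vs 'd': unique leftmost derivation
Unambiguous


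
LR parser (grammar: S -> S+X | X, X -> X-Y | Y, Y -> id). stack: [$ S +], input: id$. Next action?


no handle ('S+' is not any RHS); shift 'id'
Action: shift


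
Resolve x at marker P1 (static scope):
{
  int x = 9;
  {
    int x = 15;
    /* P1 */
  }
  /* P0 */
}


x declared in the same block as P1
x = 15


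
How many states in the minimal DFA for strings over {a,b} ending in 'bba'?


Track the longest suffix of input matching a prefix of 'bba': 4 classes (prefixes of length 0..3)
Minimal DFA: 4 states


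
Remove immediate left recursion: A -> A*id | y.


Left-recursive alternatives: A*id; non-recursive: y
Introduce A': A -> yA', A' -> *idA' | ε


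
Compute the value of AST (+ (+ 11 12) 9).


Evaluate inner: (+ 11 12) = 23
Evaluate root: (+ 23 9) = 32
Result: 32


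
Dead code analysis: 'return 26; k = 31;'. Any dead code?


statement follows a return and is unreachable
Dead: 'k = 31'


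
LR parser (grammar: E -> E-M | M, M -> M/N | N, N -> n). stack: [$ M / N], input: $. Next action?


handle 'M/N' on top
Action: reduce (M -> M/N)


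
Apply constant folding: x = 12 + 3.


12 + 3 = 15 at compile time
Optimized: x = 15


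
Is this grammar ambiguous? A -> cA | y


right-linear, alternatives start with distinct terminals 'c' vs 'y': unique leftmost derivation
Unambiguous


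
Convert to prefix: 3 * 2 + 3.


left-to-right (same/higher precedence on left): tree is (+ (* 3 2) 3)
Prefix: + * 3 2 3


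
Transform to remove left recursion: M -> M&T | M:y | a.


Left-recursive alternatives: M&T, M:y; non-recursive: a
Introduce M': M -> aM', M' -> &TM' | :yM' | ε


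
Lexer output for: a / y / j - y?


Scan left to right, longest-match per lexeme
Tokens: ID(a), OP(/), ID(y), OP(/), ID(j), OP(-), ID(y)


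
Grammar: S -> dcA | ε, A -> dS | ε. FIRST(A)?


Per alternative of A: FIRST(dS) = {d}; FIRST(ε) = {ε}
FIRST(A) = {d, ε}


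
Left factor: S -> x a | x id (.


Common prefix: 'x'
Factored: S -> x S', S' -> a | id (


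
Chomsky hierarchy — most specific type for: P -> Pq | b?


Left-linear: every RHS is a terminal or one nonterminal followed by a terminal
Classification: Type 3 (Regular)


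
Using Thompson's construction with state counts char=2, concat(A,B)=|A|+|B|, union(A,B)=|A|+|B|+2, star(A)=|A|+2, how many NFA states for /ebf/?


Syntax tree has 3 char leaf(s), 0 union(s), 0 star(s)
chars contribute 3×2 = 6; each union adds +2; each star adds +2
Total: 6 + 0 + 0 = 6 states


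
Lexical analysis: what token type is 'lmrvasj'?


Pattern: letter/underscore followed by alphanumerics, not a keyword
Type: IDENTIFIER


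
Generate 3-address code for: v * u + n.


Break into single-operator statements:
t1 = v * u
t2 = t1 + n


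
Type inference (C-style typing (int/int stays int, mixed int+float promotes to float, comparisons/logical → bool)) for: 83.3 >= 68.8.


Operand types: float >= float
Rule: comparison yields bool
Result type: bool


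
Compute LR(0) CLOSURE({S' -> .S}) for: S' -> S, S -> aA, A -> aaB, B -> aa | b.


Start: S' -> .S
For each item with dot before a nonterminal B, add B -> .γ for every B-production
Closure: [S' -> .S, S -> .aA]


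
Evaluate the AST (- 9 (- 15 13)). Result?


Evaluate inner: (- 15 13) = 2
Evaluate root: (- 9 2) = 7
Result: 7


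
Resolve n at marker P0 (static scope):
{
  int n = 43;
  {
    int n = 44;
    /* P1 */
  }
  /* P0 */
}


n declared in the same block as P0
n = 43


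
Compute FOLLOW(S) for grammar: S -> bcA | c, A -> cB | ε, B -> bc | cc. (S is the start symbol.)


$ ∈ FOLLOW(S). For each A -> αBβ: add FIRST(β)\{ε} to FOLLOW(B); if β nullable, add FOLLOW(A).
FOLLOW(S) = {$}


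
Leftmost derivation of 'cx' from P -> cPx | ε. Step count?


Derivation: P => cPx => cx
Steps: 2


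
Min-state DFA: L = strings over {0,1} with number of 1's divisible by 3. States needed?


Track (count of 1) mod 3: states 0..2, accept at 0
Minimal DFA: 3 states


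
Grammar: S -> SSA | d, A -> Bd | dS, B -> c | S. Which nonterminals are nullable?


A nonterminal is nullable iff some alternative derives ε (directly, or every symbol in it is nullable)
Nullable: {}


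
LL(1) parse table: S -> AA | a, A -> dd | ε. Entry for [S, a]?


For [S, a]: 'a' ∈ FIRST(a)
Entry: S -> a


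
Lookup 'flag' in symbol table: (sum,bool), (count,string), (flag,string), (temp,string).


Lookup 'flag' → type string


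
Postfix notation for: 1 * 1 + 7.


Left to right (same or higher precedence on left)
Postfix: 1 1 * 7 +


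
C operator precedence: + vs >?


'+' is additive (level 9); '>' is relational (level 7)
Higher level binds tighter
'+' has higher precedence than '>'


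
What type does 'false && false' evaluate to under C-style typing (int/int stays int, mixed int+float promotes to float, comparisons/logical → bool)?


Operand types: bool && bool
Rule: logical operators take bool operands and yield bool
Result type: bool


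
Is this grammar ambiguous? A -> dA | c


right-linear, alternatives start with distinct terminals 'd' vs 'c': unique leftmost derivation
Unambiguous


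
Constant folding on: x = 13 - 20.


13 - 20 = -7 at compile time
Optimized: x = -7


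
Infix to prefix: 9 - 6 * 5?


'*' binds tighter: tree is (- 9 (* 6 5))
Prefix: - 9 * 6 5


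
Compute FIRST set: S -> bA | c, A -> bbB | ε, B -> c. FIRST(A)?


Per alternative of A: FIRST(bbB) = {b}; FIRST(ε) = {ε}
FIRST(A) = {b, ε}


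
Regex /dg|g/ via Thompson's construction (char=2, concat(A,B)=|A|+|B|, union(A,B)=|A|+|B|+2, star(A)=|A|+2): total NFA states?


Syntax tree has 3 char leaf(s), 1 union(s), 0 star(s)
chars contribute 3×2 = 6; each union adds +2; each star adds +2
Total: 6 + 2 + 0 = 8 states


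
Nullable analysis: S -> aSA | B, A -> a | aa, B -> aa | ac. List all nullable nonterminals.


A nonterminal is nullable iff some alternative derives ε (directly, or every symbol in it is nullable)
Nullable: {}


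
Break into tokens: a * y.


Scan left to right, longest-match per lexeme
Tokens: ID(a), OP(*), ID(y)


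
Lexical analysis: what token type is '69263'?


Pattern: digits only
Type: INTEGER_LITERAL


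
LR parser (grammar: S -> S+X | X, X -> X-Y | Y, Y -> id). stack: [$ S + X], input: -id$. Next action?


'-' can extend X; shift to build X -> X-Y
Action: shift


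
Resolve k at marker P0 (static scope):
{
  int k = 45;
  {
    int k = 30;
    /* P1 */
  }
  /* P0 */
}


k declared in the same block as P0
k = 45


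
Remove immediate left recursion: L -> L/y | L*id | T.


Left-recursive alternatives: L/y, L*id; non-recursive: T
Introduce L': L -> TL', L' -> /yL' | *idL' | ε


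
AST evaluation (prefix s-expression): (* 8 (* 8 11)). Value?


Evaluate inner: (* 8 11) = 88
Evaluate root: (* 8 88) = 704
Result: 704


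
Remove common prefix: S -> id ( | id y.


Common prefix: 'id'
Factored: S -> id S', S' -> ( | y


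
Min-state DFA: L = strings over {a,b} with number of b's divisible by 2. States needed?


Track (count of b) mod 2: states 0..1, accept at 0
Minimal DFA: 2 states


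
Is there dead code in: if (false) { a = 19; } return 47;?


condition is constant false, so the whole block is unreachable
Dead: 'if (false) { a = 19; }'


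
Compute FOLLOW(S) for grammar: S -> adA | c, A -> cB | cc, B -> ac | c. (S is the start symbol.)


$ ∈ FOLLOW(S). For each A -> αBβ: add FIRST(β)\{ε} to FOLLOW(B); if β nullable, add FOLLOW(A).
FOLLOW(S) = {$}


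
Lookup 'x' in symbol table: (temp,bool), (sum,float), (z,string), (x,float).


Lookup 'x' → type float


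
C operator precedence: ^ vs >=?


'>=' is relational (level 7); '^' is bitwise XOR (level 4)
Higher level binds tighter
'>=' has higher precedence than '^'


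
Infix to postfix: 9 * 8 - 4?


Left to right (same or higher precedence on left)
Postfix: 9 8 * 4 -


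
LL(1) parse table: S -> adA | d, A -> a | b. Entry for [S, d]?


For [S, d]: 'd' ∈ FIRST(d)
Entry: S -> d


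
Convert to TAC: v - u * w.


Break into single-operator statements:
t1 = u * w
t2 = v - t1


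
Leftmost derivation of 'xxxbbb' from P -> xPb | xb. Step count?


Derivation: P => xPb => xxPbb => xxxbbb
Steps: 3


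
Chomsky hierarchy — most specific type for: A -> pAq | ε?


Single nonterminal LHS, but p^n q^n is not regular
Classification: Type 2 (Context-Free)


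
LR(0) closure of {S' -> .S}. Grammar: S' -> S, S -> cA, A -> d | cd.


Start: S' -> .S
For each item with dot before a nonterminal B, add B -> .γ for every B-production
Closure: [S' -> .S, S -> .cA]


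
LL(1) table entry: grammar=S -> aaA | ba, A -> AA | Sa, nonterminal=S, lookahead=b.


For [S, b]: 'b' ∈ FIRST(ba)
Entry: S -> ba


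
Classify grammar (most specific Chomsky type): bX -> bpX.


LHS has context (more than one symbol) and |LHS| ≤ |RHS|
Classification: Type 1 (Context-Sensitive)


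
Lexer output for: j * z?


Scan left to right, longest-match per lexeme
Tokens: ID(j), OP(*), ID(z)


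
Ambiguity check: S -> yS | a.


right-linear, alternatives start with distinct terminals 'y' vs 'a': unique leftmost derivation
Unambiguous


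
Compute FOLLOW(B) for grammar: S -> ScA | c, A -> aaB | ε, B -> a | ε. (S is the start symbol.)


$ ∈ FOLLOW(S). For each A -> αBβ: add FIRST(β)\{ε} to FOLLOW(B); if β nullable, add FOLLOW(A).
FOLLOW(B) = {$, c}


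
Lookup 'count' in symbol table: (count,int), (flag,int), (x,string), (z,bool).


Lookup 'count' → type int


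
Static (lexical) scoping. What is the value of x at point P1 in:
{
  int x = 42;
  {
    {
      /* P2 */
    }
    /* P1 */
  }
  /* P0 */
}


P1's block does not declare x; resolves to the enclosing declaration at depth 0
x = 42


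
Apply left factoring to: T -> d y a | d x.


Common prefix: 'd'
Factored: T -> d T', T' -> y a | x


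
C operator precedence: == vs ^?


'==' is equality (level 6); '^' is bitwise XOR (level 4)
Higher level binds tighter
'==' has higher precedence than '^'


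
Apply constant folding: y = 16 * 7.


16 * 7 = 112 at compile time
Optimized: y = 112


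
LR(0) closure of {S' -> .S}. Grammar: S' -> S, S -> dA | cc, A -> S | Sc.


Start: S' -> .S
For each item with dot before a nonterminal B, add B -> .γ for every B-production
Closure: [S' -> .S, S -> .dA, S -> .cc]


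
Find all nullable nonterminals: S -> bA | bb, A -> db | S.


A nonterminal is nullable iff some alternative derives ε (directly, or every symbol in it is nullable)
Nullable: {}


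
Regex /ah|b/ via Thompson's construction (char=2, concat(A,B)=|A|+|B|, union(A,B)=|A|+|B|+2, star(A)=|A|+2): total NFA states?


Syntax tree has 3 char leaf(s), 1 union(s), 0 star(s)
chars contribute 3×2 = 6; each union adds +2; each star adds +2
Total: 6 + 2 + 0 = 8 states


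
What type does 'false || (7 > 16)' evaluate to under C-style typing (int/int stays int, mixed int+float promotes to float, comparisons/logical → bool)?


Operand types: bool || bool
Rule: logical operators take bool operands and yield bool
Result type: bool


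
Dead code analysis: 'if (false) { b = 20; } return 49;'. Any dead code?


condition is constant false, so the whole block is unreachable
Dead: 'if (false) { b = 20; }'


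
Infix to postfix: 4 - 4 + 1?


Left to right (same or higher precedence on left)
Postfix: 4 4 - 1 +


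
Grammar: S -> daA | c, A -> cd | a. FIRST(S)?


Per alternative of S: FIRST(daA) = {d}; FIRST(c) = {c}
FIRST(S) = {c, d}


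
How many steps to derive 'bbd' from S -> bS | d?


Derivation: S => bS => bbS => bbd
Steps: 3


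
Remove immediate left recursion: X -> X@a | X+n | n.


Left-recursive alternatives: X@a, X+n; non-recursive: n
Introduce X': X -> nX', X' -> @aX' | +nX' | ε


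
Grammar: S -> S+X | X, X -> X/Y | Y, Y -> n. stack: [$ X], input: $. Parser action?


lookahead ∉ {/} so X won't extend; reduce S -> X
Action: reduce (S -> X)


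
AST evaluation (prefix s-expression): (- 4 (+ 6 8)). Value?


Evaluate inner: (+ 6 8) = 14
Evaluate root: (- 4 14) = -10
Result: -10


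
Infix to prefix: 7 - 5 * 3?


'*' binds tighter: tree is (- 7 (* 5 3))
Prefix: - 7 * 5 3


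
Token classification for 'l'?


Pattern: letter/underscore followed by alphanumerics, not a keyword
Type: IDENTIFIER


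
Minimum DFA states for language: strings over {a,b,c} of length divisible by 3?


Track length mod 3: states 0..2, accept at 0
Minimal DFA: 3 states


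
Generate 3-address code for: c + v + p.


Break into single-operator statements:
t1 = c + v
t2 = t1 + p


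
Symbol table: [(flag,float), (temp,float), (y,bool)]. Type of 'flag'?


Lookup 'flag' → type float


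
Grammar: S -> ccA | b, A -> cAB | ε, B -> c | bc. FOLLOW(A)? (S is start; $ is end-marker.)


$ ∈ FOLLOW(S). For each A -> αBβ: add FIRST(β)\{ε} to FOLLOW(B); if β nullable, add FOLLOW(A).
FOLLOW(A) = {$, b, c}


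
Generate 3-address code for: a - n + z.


Break into single-operator statements:
t1 = a - n
t2 = t1 + z


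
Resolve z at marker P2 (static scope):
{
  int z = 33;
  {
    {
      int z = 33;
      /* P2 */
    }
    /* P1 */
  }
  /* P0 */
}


z declared in the same block as P2
z = 33


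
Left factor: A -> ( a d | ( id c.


Common prefix: '('
Factored: A -> ( A', A' -> a d | id c


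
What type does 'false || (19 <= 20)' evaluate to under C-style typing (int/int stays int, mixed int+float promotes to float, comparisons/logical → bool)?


Operand types: bool || bool
Rule: logical operators take bool operands and yield bool
Result type: bool


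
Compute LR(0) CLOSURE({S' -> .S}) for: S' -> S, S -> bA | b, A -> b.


Start: S' -> .S
For each item with dot before a nonterminal B, add B -> .γ for every B-production
Closure: [S' -> .S, S -> .bA, S -> .b]


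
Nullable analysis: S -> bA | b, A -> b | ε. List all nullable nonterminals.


A nonterminal is nullable iff some alternative derives ε (directly, or every symbol in it is nullable)
Nullable: {A}


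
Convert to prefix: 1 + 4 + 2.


left-to-right (same/higher precedence on left): tree is (+ (+ 1 4) 2)
Prefix: + + 1 4 2


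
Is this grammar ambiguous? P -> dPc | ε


balanced d^n…c^n: each string has a unique parse
Unambiguous


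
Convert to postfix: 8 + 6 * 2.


* has higher precedence, evaluate 6*2 first
Postfix: 8 6 2 * +


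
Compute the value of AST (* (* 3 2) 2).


Evaluate inner: (* 3 2) = 6
Evaluate root: (* 6 2) = 12
Result: 12


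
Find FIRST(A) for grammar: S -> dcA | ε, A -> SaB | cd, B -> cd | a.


Per alternative of A: FIRST(SaB) = {a, d}; FIRST(cd) = {c}
FIRST(A) = {a, c, d}


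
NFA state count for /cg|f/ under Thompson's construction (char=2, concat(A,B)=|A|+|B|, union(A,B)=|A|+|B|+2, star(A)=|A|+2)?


Syntax tree has 3 char leaf(s), 1 union(s), 0 star(s)
chars contribute 3×2 = 6; each union adds +2; each star adds +2
Total: 6 + 2 + 0 = 8 states


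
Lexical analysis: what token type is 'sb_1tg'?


Pattern: letter/underscore followed by alphanumerics, not a keyword
Type: IDENTIFIER


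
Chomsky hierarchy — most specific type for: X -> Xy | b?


Left-linear: every RHS is a terminal or one nonterminal followed by a terminal
Classification: Type 3 (Regular)


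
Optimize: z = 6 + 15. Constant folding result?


6 + 15 = 21 at compile time
Optimized: z = 21


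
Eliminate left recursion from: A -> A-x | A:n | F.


Left-recursive alternatives: A-x, A:n; non-recursive: F
Introduce A': A -> FA', A' -> -xA' | :nA' | ε


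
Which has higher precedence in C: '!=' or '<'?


'<' is relational (level 7); '!=' is equality (level 6)
Higher level binds tighter
'<' has higher precedence than '!='


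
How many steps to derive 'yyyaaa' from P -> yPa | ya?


Derivation: P => yPa => yyPaa => yyyaaa
Steps: 3


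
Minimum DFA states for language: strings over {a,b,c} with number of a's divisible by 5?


Track (count of a) mod 5: states 0..4, accept at 0
Minimal DFA: 5 states


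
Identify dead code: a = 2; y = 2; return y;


a is assigned but never read
Dead: 'a = 2'


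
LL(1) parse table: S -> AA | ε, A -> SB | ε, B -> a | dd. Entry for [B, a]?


For [B, a]: 'a' ∈ FIRST(a)
Entry: B -> a


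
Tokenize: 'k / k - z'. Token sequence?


Scan left to right, longest-match per lexeme
Tokens: ID(k), OP(/), ID(k), OP(-), ID(z)


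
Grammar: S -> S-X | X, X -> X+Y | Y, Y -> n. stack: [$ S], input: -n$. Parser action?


shift '-' to continue S -> S-X
Action: shift


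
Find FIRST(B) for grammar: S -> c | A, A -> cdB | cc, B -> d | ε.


Per alternative of B: FIRST(d) = {d}; FIRST(ε) = {ε}
FIRST(B) = {d, ε}


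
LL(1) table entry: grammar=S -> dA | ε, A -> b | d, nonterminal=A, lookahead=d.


For [A, d]: 'd' ∈ FIRST(d)
Entry: A -> d


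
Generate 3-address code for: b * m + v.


Break into single-operator statements:
t1 = b * m
t2 = t1 + v


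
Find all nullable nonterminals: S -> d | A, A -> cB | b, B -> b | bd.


A nonterminal is nullable iff some alternative derives ε (directly, or every symbol in it is nullable)
Nullable: {}


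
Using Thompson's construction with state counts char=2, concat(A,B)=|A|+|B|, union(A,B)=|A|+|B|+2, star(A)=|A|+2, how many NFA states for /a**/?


Syntax tree has 1 char leaf(s), 0 union(s), 2 star(s)
chars contribute 1×2 = 2; each union adds +2; each star adds +2
Total: 2 + 0 + 4 = 6 states


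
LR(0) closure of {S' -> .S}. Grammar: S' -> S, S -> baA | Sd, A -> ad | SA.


Start: S' -> .S
For each item with dot before a nonterminal B, add B -> .γ for every B-production
Closure: [S' -> .S, S -> .baA, S -> .Sd]


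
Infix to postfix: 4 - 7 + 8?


Left to right (same or higher precedence on left)
Postfix: 4 7 - 8 +


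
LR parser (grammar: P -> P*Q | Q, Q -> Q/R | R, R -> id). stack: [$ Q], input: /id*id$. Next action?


shift '/' to continue Q -> Q/R
Action: shift


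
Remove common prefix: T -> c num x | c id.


Common prefix: 'c'
Factored: T -> c T', T' -> num x | id


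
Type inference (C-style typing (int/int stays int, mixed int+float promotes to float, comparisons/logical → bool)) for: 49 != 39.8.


Operand types: int != float
Rule: comparison yields bool
Result type: bool


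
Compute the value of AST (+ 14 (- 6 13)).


Evaluate inner: (- 6 13) = -7
Evaluate root: (+ 14 -7) = 7
Result: 7


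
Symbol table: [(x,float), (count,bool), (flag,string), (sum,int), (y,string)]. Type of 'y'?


Lookup 'y' → type string


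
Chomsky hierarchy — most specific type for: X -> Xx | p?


Left-linear: every RHS is a terminal or one nonterminal followed by a terminal
Classification: Type 3 (Regular)


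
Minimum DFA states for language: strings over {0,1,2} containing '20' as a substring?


KMP-style automaton: 2 progress states + 1 absorbing accept = 3
Minimal DFA: 3 states


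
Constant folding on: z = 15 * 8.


15 * 8 = 120 at compile time
Optimized: z = 120


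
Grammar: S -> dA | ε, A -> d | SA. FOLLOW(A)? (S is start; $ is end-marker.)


$ ∈ FOLLOW(S). For each A -> αBβ: add FIRST(β)\{ε} to FOLLOW(B); if β nullable, add FOLLOW(A).
FOLLOW(A) = {$, d}


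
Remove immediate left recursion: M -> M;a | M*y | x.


Left-recursive alternatives: M;a, M*y; non-recursive: x
Introduce M': M -> xM', M' -> ;aM' | *yM' | ε


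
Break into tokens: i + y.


Scan left to right, longest-match per lexeme
Tokens: ID(i), OP(+), ID(y)


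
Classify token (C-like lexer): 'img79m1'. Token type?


Pattern: letter/underscore followed by alphanumerics, not a keyword
Type: IDENTIFIER


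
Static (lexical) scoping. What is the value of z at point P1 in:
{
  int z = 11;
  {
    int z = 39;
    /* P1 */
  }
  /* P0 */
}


z declared in the same block as P1
z = 39


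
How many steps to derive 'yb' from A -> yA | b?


Derivation: A => yA => yb
Steps: 2


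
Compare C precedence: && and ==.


'==' is equality (level 6); '&&' is logical AND (level 2)
Higher level binds tighter
'==' has higher precedence than '&&'


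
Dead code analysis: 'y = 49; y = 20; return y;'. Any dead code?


first assignment to y is overwritten before any read
Dead: 'y = 49'


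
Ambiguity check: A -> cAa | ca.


balanced c^n…a^n: each string has a unique parse
Unambiguous


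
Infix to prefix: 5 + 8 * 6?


'*' binds tighter: tree is (+ 5 (* 8 6))
Prefix: + 5 * 8 6


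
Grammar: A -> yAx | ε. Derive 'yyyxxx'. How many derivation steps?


Derivation: A => yAx => yyAxx => yyyAxxx => yyyxxx
Steps: 4


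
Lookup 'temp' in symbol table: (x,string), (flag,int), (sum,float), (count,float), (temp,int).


Lookup 'temp' → type int


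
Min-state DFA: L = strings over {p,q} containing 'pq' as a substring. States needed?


KMP-style automaton: 2 progress states + 1 absorbing accept = 3
Minimal DFA: 3 states


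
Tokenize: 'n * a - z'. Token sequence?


Scan left to right, longest-match per lexeme
Tokens: ID(n), OP(*), ID(a), OP(-), ID(z)


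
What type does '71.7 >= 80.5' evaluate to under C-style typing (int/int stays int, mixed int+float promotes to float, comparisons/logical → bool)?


Operand types: float >= float
Rule: comparison yields bool
Result type: bool


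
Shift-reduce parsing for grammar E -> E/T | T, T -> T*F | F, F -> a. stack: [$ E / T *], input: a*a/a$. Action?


no handle; shift 'a'
Action: shift


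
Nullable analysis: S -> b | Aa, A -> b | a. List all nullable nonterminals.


A nonterminal is nullable iff some alternative derives ε (directly, or every symbol in it is nullable)
Nullable: {}


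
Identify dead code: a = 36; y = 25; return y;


a is assigned but never read
Dead: 'a = 36'


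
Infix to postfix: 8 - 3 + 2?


Left to right (same or higher precedence on left)
Postfix: 8 3 - 2 +


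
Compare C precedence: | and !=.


'!=' is equality (level 6); '|' is bitwise OR (level 3)
Higher level binds tighter
'!=' has higher precedence than '|'


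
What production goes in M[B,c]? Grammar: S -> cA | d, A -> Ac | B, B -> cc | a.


For [B, c]: 'c' ∈ FIRST(cc)
Entry: B -> cc


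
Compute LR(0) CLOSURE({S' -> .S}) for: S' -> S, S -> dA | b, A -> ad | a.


Start: S' -> .S
For each item with dot before a nonterminal B, add B -> .γ for every B-production
Closure: [S' -> .S, S -> .dA, S -> .b]


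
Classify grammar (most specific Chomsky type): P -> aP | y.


Right-linear: every RHS is a terminal or a terminal followed by one nonterminal
Classification: Type 3 (Regular)


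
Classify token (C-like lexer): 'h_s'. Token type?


Pattern: letter/underscore followed by alphanumerics, not a keyword
Type: IDENTIFIER


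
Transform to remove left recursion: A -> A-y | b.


Left-recursive alternatives: A-y; non-recursive: b
Introduce A': A -> bA', A' -> -yA' | ε


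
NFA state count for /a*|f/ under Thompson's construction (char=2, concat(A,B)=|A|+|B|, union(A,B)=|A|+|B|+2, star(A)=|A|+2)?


Syntax tree has 2 char leaf(s), 1 union(s), 1 star(s)
chars contribute 2×2 = 4; each union adds +2; each star adds +2
Total: 4 + 2 + 2 = 8 states


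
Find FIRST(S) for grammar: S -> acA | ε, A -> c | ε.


Per alternative of S: FIRST(acA) = {a}; FIRST(ε) = {ε}
FIRST(S) = {a, ε}
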